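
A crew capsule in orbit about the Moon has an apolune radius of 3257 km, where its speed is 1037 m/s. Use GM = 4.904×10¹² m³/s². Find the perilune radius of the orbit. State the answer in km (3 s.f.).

perilune radius ≈ 1810 km

r_a = 3.257×10⁶ m.
Specific energy ε = v²/2 − μ/r = -9.680×10⁵ J/kg, so a = −μ/(2ε) = 2.533×10⁶ m.
The apsides satisfy r_p + r_a = 2a, so the perilune radius is 2a − r_a = 1.809×10⁶ m = 1809.1 km.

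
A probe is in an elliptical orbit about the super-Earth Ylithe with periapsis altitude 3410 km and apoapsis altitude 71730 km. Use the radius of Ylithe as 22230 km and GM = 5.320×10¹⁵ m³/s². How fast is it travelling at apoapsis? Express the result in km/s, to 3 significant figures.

v ≈ 4.93 km/s

r_p = 22230 + 3410 = 25640 km = 2.5640×10⁷ m.
r_a = 22230 + 71730 = 93960 km = 9.3960×10⁷ m.
Semi-major axis a = (r_p + r_a)/2 = 59800 km = 5.980×10⁷ m.
Vis-viva: v² = μ(2/r − 1/a) = 5.320×10¹⁵ × (2.129×10⁻⁸ − 1.672×10⁻⁸) = 2.428×10⁷ m²/s².
v = 4927 m/s = 4.927 km/s.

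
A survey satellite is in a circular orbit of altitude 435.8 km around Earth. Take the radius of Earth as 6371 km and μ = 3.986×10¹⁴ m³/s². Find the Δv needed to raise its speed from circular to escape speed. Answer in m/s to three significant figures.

r = 6371 + 435.8 = 6806.8 km = 6.8068×10⁶ m.
Circular speed v_c = √(μ/r) = 7652 m/s.
Escape speed v_esc = √(2μ/r) = √2 × v_c = 10820 m/s.
Δv = v_esc − v_c = 3170 m/s.

Δv ≈ 3170 m/s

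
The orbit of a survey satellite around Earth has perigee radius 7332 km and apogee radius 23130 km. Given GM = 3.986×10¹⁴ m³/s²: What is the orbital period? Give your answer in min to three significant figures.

Semi-major axis a = (r_p + r_a)/2 = (7332.0 + 23130)/2 = 15231 km = 1.523×10⁷ m.
By Kepler's third law T = 2π√(a³/μ) = 2π × 2.977×10³ = 1.871×10⁴ s.
= 311.8 min.

T ≈ 312 min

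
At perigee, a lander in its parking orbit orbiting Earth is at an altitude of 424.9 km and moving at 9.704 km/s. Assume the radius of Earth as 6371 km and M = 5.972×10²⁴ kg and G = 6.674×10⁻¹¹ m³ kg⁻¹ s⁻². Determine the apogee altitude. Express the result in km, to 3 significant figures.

μ = GM = 6.674×10⁻¹¹ × 5.972×10²⁴ = 3.986×10¹⁴ m³/s².
r_p = 6371 + 424.9 = 6795.9 km = 6.796×10⁶ m.
Specific energy ε = v²/2 − μ/r = -1.156×10⁷ J/kg, so a = −μ/(2ε) = 1.723×10⁷ m.
The apsides satisfy r_p + r_a = 2a, so the apogee radius is 2a − r_p = 2.767×10⁷ m = 27668 km.
Apogee altitude = 27668 − 6371 = 21297 km.

apogee altitude ≈ 21300 km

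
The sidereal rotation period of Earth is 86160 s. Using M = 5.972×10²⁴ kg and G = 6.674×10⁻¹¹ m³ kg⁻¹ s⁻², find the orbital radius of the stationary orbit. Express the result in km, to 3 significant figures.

r_sync ≈ 42200 km

μ = GM = 6.674×10⁻¹¹ × 5.972×10²⁴ = 3.986×10¹⁴ m³/s².
A synchronous orbit has period T, so by Kepler's third law a = (μT²/4π²)^(1/3).
μT²/4π² = 3.986×10¹⁴ × (8.616×10⁴)² / 39.48 = 7.495×10²² m³.
a = 4.216×10⁷ m = 42162 km.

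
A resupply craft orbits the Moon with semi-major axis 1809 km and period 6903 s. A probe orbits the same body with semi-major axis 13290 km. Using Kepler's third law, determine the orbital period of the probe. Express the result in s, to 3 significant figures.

Kepler's third law: T² ∝ a³, so T₂ = T₁ (a₂/a₁)^(3/2).
a₂/a₁ = 7.347, (a₂/a₁)^(3/2) = 19.91.
T₂ = 6903 × 19.91 = 1.375×10⁵ s.

T₂ ≈ 1.37×10⁵ s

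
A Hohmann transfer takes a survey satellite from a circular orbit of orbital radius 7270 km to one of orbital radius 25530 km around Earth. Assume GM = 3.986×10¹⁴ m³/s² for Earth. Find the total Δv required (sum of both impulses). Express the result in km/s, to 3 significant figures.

r₁ = 7270 km = 7.270×10⁶ m.
r₂ = 25530 km = 2.553×10⁷ m.
Transfer ellipse a_t = (r₁ + r₂)/2 = 1.640×10⁷ m.
At r₁: circular v_c1 = √(μ/r₁) = 7405 m/s; transfer-perigee v_p = √[μ(2/r₁ − 1/a_t)] = 9239 m/s.
Δv₁ = v_p − v_c1 = 1834 m/s.
At r₂: circular v_c2 = √(μ/r₂) = 3951 m/s; transfer-apogee v_a = √[μ(2/r₂ − 1/a_t)] = 2631 m/s.
Δv₂ = v_c2 − v_a = 1321 m/s.
Total Δv = Δv₁ + Δv₂ = 3155 m/s = 3.155 km/s.

Δv_total ≈ 3.15 km/s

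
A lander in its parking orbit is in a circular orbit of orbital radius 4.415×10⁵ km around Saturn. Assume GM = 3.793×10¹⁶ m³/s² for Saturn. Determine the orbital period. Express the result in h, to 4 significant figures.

T ≈ 83.13 h

r = 4.415×10⁵ km = 4.415×10⁸ m.
Kepler's third law: T = 2π√(r³/μ) = 2π√((4.415×10⁸)³ / 3.793×10¹⁶).
r³/μ = 2.269×10⁹ s², so T = 2π × 4.763×10⁴ = 2.993×10⁵ s.
Converting: 2.993×10⁵ s ÷ 3600 = 83.13 h.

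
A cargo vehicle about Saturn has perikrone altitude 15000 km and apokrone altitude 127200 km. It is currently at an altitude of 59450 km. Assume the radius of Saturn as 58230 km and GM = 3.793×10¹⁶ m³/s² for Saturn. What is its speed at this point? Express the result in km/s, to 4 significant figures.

v ≈ 18.74 km/s

r_p = 58230 + 15000 = 73230 km = 7.3230×10⁷ m.
r_a = 58230 + 127200 = 185430 km = 1.8543×10⁸ m.
r = 58230 + 59450 = 1.1768×10⁵ km = 1.177×10⁸ m.
Semi-major axis a = (r_p + r_a)/2 = 1.2933×10⁵ km = 1.293×10⁸ m.
Vis-viva: v² = μ(2/r − 1/a) = 3.793×10¹⁶ × (1.700×10⁻⁸ − 7.732×10⁻⁹) = 3.513×10⁸ m²/s².
v = 18740 m/s = 18.74 km/s.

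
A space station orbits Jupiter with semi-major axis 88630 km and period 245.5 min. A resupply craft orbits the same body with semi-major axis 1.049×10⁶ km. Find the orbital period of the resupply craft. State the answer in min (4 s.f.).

T₂ ≈ 9996 min

Kepler's third law: T² ∝ a³, so T₂ = T₁ (a₂/a₁)^(3/2).
a₂/a₁ = 11.84, (a₂/a₁)^(3/2) = 40.72.
T₂ = 245.5 × 40.72 = 9996 min.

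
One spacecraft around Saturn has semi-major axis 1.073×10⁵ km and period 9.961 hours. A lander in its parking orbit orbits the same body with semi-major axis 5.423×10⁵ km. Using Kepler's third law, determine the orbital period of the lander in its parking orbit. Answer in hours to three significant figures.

T₂ ≈ 113 hours

Kepler's third law: T² ∝ a³, so T₂ = T₁ (a₂/a₁)^(3/2).
a₂/a₁ = 5.054, (a₂/a₁)^(3/2) = 11.36.
T₂ = 9.961 × 11.36 = 113.2 hours.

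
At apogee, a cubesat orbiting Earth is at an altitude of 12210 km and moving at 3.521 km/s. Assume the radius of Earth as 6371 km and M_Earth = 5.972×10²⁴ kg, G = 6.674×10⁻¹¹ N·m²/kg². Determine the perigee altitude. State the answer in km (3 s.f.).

μ = GM = 6.674×10⁻¹¹ × 5.972×10²⁴ = 3.986×10¹⁴ m³/s².
r_a = 6371 + 12210 = 18581 km = 1.858×10⁷ m.
Specific energy ε = v²/2 − μ/r = -1.525×10⁷ J/kg, so a = −μ/(2ε) = 1.307×10⁷ m.
The apsides satisfy r_p + r_a = 2a, so the perigee radius is 2a − r_a = 7.552×10⁶ m = 7551.8 km.
Perigee altitude = 7551.8 − 6371 = 1180.8 km.

perigee altitude ≈ 1180 km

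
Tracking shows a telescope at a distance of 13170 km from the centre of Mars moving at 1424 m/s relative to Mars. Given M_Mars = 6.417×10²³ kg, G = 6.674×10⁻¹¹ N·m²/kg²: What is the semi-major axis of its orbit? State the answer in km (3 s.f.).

μ = GM = 6.674×10⁻¹¹ × 6.417×10²³ = 4.283×10¹³ m³/s².
r = 1.317×10⁷ m.
Vis-viva rearranged: 1/a = 2/r − v²/μ = 1.519×10⁻⁷ − 4.735×10⁻⁸ = 1.045×10⁻⁷ m⁻¹.
a = 9.568×10⁶ m = 9568.3 km.

a ≈ 9570 km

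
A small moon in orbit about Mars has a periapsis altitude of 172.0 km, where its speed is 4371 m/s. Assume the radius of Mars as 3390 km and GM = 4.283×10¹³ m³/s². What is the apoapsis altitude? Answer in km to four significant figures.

apoapsis altitude ≈ 10380 km

r_p = 3390 + 172.0 = 3562.0 km = 3.562×10⁶ m.
Specific energy ε = v²/2 − μ/r = -2.471×10⁶ J/kg, so a = −μ/(2ε) = 8.665×10⁶ m.
The apsides satisfy r_p + r_a = 2a, so the apoapsis radius is 2a − r_p = 1.377×10⁷ m = 13769 km.
Apoapsis altitude = 13769 − 3390 = 10379 km.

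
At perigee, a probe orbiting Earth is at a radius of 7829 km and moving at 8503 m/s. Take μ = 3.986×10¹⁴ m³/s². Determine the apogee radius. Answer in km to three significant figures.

r_p = 7.829×10⁶ m.
Specific energy ε = v²/2 − μ/r = -1.476×10⁷ J/kg, so a = −μ/(2ε) = 1.350×10⁷ m.
The apsides satisfy r_p + r_a = 2a, so the apogee radius is 2a − r_p = 1.917×10⁷ m = 19171 km.

apogee radius ≈ 19200 km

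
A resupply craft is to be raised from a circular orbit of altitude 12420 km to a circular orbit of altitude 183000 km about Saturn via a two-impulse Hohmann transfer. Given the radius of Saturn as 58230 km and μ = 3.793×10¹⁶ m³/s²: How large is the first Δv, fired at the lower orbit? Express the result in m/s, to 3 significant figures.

Δv ≈ 5650 m/s

r₁ = 58230 + 12420 = 70650 km = 7.0650×10⁷ m.
r₂ = 58230 + 183000 = 241230 km = 2.4123×10⁸ m.
Transfer ellipse a_t = (r₁ + r₂)/2 = 1.559×10⁸ m.
At r₁: circular v_c1 = √(μ/r₁) = 23170 m/s; transfer-perikrone v_p = √[μ(2/r₁ − 1/a_t)] = 28820 m/s.
Δv₁ = v_p − v_c1 = 5648 m/s.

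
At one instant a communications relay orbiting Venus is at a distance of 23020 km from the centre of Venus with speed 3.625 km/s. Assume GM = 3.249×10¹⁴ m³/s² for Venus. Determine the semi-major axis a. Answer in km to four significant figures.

a ≈ 21540 km

r = 2.302×10⁷ m.
Vis-viva rearranged: 1/a = 2/r − v²/μ = 8.688×10⁻⁸ − 4.045×10⁻⁸ = 4.644×10⁻⁸ m⁻¹.
a = 2.154×10⁷ m = 21535 km.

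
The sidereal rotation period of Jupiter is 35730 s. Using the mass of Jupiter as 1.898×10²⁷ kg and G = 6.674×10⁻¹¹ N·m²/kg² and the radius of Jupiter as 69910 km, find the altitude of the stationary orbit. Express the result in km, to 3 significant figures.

μ = GM = 6.674×10⁻¹¹ × 1.898×10²⁷ = 1.267×10¹⁷ m³/s².
A synchronous orbit has period T, so by Kepler's third law a = (μT²/4π²)^(1/3).
μT²/4π² = 1.267×10¹⁷ × (3.573×10⁴)² / 39.48 = 4.096×10²⁴ m³.
a = 1.600×10⁸ m = 1.6000×10⁵ km.
Altitude h = a − R = 1.6000×10⁵ − 69910 = 90094 km.

h_sync ≈ 90100 km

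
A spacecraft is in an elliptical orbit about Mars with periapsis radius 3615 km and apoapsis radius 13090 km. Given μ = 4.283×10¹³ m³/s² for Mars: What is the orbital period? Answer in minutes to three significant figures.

Semi-major axis a = (r_p + r_a)/2 = (3615.0 + 13090)/2 = 8352.5 km = 8.352×10⁶ m.
By Kepler's third law T = 2π√(a³/μ) = 2π × 3.689×10³ = 2.318×10⁴ s.
= 386.3 minutes.

T ≈ 386 minutes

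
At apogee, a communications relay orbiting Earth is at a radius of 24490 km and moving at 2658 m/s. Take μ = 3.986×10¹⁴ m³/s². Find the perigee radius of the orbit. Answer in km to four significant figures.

perigee radius ≈ 6789 km

r_a = 2.449×10⁷ m.
Specific energy ε = v²/2 − μ/r = -1.274×10⁷ J/kg, so a = −μ/(2ε) = 1.564×10⁷ m.
The apsides satisfy r_p + r_a = 2a, so the perigee radius is 2a − r_a = 6.789×10⁶ m = 6788.6 km.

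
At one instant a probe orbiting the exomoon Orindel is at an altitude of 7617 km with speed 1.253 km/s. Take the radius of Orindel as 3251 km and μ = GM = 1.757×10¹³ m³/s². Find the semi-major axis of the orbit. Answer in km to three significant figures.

a ≈ 10600 km

r = 3251 + 7617 = 10868 km = 1.087×10⁷ m.
Vis-viva rearranged: 1/a = 2/r − v²/μ = 1.840×10⁻⁷ − 8.936×10⁻⁸ = 9.467×10⁻⁸ m⁻¹.
a = 1.056×10⁷ m = 10563 km.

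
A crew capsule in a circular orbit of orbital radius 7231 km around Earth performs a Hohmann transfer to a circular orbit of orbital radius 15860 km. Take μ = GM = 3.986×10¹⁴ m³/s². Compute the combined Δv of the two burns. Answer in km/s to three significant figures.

r₁ = 7231 km = 7.231×10⁶ m.
r₂ = 15860 km = 1.586×10⁷ m.
Transfer ellipse a_t = (r₁ + r₂)/2 = 1.155×10⁷ m.
At r₁: circular v_c1 = √(μ/r₁) = 7425 m/s; transfer-perigee v_p = √[μ(2/r₁ − 1/a_t)] = 8702 m/s.
Δv₁ = v_p − v_c1 = 1277 m/s.
At r₂: circular v_c2 = √(μ/r₂) = 5013 m/s; transfer-apogee v_a = √[μ(2/r₂ − 1/a_t)] = 3967 m/s.
Δv₂ = v_c2 − v_a = 1046 m/s.
Total Δv = Δv₁ + Δv₂ = 2323 m/s = 2.323 km/s.

Δv_total ≈ 2.32 km/s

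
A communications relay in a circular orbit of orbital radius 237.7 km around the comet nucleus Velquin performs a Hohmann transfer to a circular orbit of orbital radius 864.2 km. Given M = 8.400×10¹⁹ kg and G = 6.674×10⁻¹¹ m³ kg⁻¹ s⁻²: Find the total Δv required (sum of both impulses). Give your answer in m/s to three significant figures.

Δv_total ≈ 66.4 m/s

μ = GM = 6.674×10⁻¹¹ × 8.400×10¹⁹ = 5.606×10⁹ m³/s².
r₁ = 237.7 km = 2.377×10⁵ m.
r₂ = 864.2 km = 8.642×10⁵ m.
Transfer ellipse a_t = (r₁ + r₂)/2 = 5.510×10⁵ m.
At r₁: circular v_c1 = √(μ/r₁) = 153.6 m/s; transfer-periapsis v_p = √[μ(2/r₁ − 1/a_t)] = 192.3 m/s.
Δv₁ = v_p − v_c1 = 38.77 m/s.
At r₂: circular v_c2 = √(μ/r₂) = 80.54 m/s; transfer-apoapsis v_a = √[μ(2/r₂ − 1/a_t)] = 52.90 m/s.
Δv₂ = v_c2 − v_a = 27.64 m/s.
Total Δv = Δv₁ + Δv₂ = 66.40 m/s.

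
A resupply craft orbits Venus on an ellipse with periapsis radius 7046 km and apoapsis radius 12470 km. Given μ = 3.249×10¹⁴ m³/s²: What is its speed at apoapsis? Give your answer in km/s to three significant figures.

Semi-major axis a = (r_p + r_a)/2 = 9758.0 km = 9.758×10⁶ m.
Vis-viva: v² = μ(2/r − 1/a) = 3.249×10¹⁴ × (1.604×10⁻⁷ − 1.025×10⁻⁷) = 1.881×10⁷ m²/s².
v = 4337 m/s = 4.337 km/s.

v ≈ 4.34 km/s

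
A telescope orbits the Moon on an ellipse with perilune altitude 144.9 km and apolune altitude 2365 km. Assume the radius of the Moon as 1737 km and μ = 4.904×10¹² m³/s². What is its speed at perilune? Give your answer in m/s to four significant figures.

v ≈ 1890 m/s

r_p = 1737 + 144.9 = 1881.9 km = 1.8819×10⁶ m.
r_a = 1737 + 2365 = 4102.0 km = 4.1020×10⁶ m.
Semi-major axis a = (r_p + r_a)/2 = 2991.9 km = 2.992×10⁶ m.
Vis-viva: v² = μ(2/r − 1/a) = 4.904×10¹² × (1.063×10⁻⁶ − 3.342×10⁻⁷) = 3.573×10⁶ m²/s².
v = 1890 m/s.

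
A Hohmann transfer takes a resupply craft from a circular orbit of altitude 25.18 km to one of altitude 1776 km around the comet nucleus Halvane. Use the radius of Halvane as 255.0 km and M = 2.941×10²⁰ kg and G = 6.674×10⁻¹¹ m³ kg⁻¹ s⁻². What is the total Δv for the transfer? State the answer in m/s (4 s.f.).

Δv_total ≈ 136.1 m/s

μ = GM = 6.674×10⁻¹¹ × 2.941×10²⁰ = 1.963×10¹⁰ m³/s².
r₁ = 255.0 + 25.18 = 280.18 km = 2.8018×10⁵ m.
r₂ = 255.0 + 1776 = 2031.0 km = 2.0310×10⁶ m.
Transfer ellipse a_t = (r₁ + r₂)/2 = 1.156×10⁶ m.
At r₁: circular v_c1 = √(μ/r₁) = 264.7 m/s; transfer-periapsis v_p = √[μ(2/r₁ − 1/a_t)] = 350.9 m/s.
Δv₁ = v_p − v_c1 = 86.21 m/s.
At r₂: circular v_c2 = √(μ/r₂) = 98.31 m/s; transfer-apoapsis v_a = √[μ(2/r₂ − 1/a_t)] = 48.41 m/s.
Δv₂ = v_c2 − v_a = 49.90 m/s.
Total Δv = Δv₁ + Δv₂ = 136.1 m/s.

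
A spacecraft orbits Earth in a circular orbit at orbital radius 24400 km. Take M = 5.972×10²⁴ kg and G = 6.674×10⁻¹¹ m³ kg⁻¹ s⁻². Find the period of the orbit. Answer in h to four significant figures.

μ = GM = 6.674×10⁻¹¹ × 5.972×10²⁴ = 3.986×10¹⁴ m³/s².
r = 24400 km = 2.440×10⁷ m.
Kepler's third law: T = 2π√(r³/μ) = 2π√((2.440×10⁷)³ / 3.986×10¹⁴).
r³/μ = 3.645×10⁷ s², so T = 2π × 6.037×10³ = 3.793×10⁴ s.
Converting: 3.793×10⁴ s ÷ 3600 = 10.54 h.

T ≈ 10.54 h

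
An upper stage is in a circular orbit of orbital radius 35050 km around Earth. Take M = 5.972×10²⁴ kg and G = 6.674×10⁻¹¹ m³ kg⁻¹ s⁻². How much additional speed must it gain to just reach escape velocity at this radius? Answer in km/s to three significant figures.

Δv ≈ 1.40 km/s

μ = GM = 6.674×10⁻¹¹ × 5.972×10²⁴ = 3.986×10¹⁴ m³/s².
r = 35050 km = 3.505×10⁷ m.
Circular speed v_c = √(μ/r) = 3372 m/s.
Escape speed v_esc = √(2μ/r) = √2 × v_c = 4769 m/s.
Δv = v_esc − v_c = 1397 m/s = 1.397 km/s.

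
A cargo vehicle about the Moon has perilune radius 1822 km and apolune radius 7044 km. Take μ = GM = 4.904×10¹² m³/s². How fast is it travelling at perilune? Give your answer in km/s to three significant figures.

v ≈ 2.07 km/s

Semi-major axis a = (r_p + r_a)/2 = 4433.0 km = 4.433×10⁶ m.
Vis-viva: v² = μ(2/r − 1/a) = 4.904×10¹² × (1.098×10⁻⁶ − 2.256×10⁻⁷) = 4.277×10⁶ m²/s².
v = 2068 m/s = 2.068 km/s.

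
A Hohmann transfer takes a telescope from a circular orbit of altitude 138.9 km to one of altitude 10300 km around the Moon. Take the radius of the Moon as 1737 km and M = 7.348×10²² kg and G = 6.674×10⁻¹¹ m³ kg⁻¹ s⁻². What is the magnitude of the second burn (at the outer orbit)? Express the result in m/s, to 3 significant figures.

μ = GM = 6.674×10⁻¹¹ × 7.348×10²² = 4.904×10¹² m³/s².
r₁ = 1737 + 138.9 = 1875.9 km = 1.8759×10⁶ m.
r₂ = 1737 + 10300 = 12037 km = 1.2037×10⁷ m.
Transfer ellipse a_t = (r₁ + r₂)/2 = 6.956×10⁶ m.
At r₁: circular v_c1 = √(μ/r₁) = 1617 m/s; transfer-perilune v_p = √[μ(2/r₁ − 1/a_t)] = 2127 m/s.
At r₂: circular v_c2 = √(μ/r₂) = 638.3 m/s; transfer-apolune v_a = √[μ(2/r₂ − 1/a_t)] = 331.5 m/s.
Δv₂ = v_c2 − v_a = 306.8 m/s.

Δv ≈ 307 m/s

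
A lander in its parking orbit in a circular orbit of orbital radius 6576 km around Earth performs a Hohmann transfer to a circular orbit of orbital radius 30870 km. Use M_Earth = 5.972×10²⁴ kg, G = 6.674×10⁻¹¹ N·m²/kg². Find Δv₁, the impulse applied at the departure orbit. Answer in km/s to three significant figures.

μ = GM = 6.674×10⁻¹¹ × 5.972×10²⁴ = 3.986×10¹⁴ m³/s².
r₁ = 6576 km = 6.576×10⁶ m.
r₂ = 30870 km = 3.087×10⁷ m.
Transfer ellipse a_t = (r₁ + r₂)/2 = 1.872×10⁷ m.
At r₁: circular v_c1 = √(μ/r₁) = 7785 m/s; transfer-perigee v_p = √[μ(2/r₁ − 1/a_t)] = 9997 m/s.
Δv₁ = v_p − v_c1 = 2211 m/s.
= 2.211 km/s.

Δv ≈ 2.21 km/s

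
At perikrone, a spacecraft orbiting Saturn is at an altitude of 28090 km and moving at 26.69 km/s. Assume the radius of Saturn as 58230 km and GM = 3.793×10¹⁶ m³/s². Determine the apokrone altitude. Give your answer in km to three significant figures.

apokrone altitude ≈ 3.11×10⁵ km

r_p = 58230 + 28090 = 86320 km = 8.632×10⁷ m.
Specific energy ε = v²/2 − μ/r = -8.323×10⁷ J/kg, so a = −μ/(2ε) = 2.279×10⁸ m.
The apsides satisfy r_p + r_a = 2a, so the apokrone radius is 2a − r_p = 3.694×10⁸ m = 3.6939×10⁵ km.
Apokrone altitude = 3.6939×10⁵ − 58230 = 3.1116×10⁵ km.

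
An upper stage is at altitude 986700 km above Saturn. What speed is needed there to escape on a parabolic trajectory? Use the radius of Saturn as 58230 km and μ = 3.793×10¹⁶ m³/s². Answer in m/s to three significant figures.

v_esc ≈ 8520 m/s

r = 58230 + 986700 = 1044900 km = 1.0449×10⁹ m.
Escape speed v_esc = √(2μ/r) = √(2 × 3.793×10¹⁶ / 1.045×10⁹) = √(7.260×10⁷) = 8520 m/s.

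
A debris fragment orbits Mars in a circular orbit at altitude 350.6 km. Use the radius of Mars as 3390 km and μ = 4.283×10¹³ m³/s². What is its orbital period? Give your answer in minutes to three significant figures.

r = 3390 + 350.6 = 3740.6 km = 3.7406×10⁶ m.
Kepler's third law: T = 2π√(r³/μ) = 2π√((3.741×10⁶)³ / 4.283×10¹³).
r³/μ = 1.222×10⁶ s², so T = 2π × 1.105×10³ = 6.946×10³ s.
Converting: 6.946×10³ s ÷ 60.00 = 115.8 minutes.

T ≈ 116 minutes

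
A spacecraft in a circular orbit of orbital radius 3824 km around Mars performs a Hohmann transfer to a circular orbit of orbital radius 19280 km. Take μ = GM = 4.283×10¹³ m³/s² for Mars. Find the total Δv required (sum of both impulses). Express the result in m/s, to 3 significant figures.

r₁ = 3824 km = 3.824×10⁶ m.
r₂ = 19280 km = 1.928×10⁷ m.
Transfer ellipse a_t = (r₁ + r₂)/2 = 1.155×10⁷ m.
At r₁: circular v_c1 = √(μ/r₁) = 3347 m/s; transfer-periapsis v_p = √[μ(2/r₁ − 1/a_t)] = 4324 m/s.
Δv₁ = v_p − v_c1 = 976.9 m/s.
At r₂: circular v_c2 = √(μ/r₂) = 1490 m/s; transfer-apoapsis v_a = √[μ(2/r₂ − 1/a_t)] = 857.5 m/s.
Δv₂ = v_c2 − v_a = 632.9 m/s.
Total Δv = Δv₁ + Δv₂ = 1610 m/s.

Δv_total ≈ 1610 m/s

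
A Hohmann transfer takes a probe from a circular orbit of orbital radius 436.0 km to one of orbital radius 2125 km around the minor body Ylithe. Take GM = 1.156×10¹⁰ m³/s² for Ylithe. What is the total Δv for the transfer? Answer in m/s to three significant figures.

r₁ = 436.0 km = 4.360×10⁵ m.
r₂ = 2125 km = 2.125×10⁶ m.
Transfer ellipse a_t = (r₁ + r₂)/2 = 1.280×10⁶ m.
At r₁: circular v_c1 = √(μ/r₁) = 162.8 m/s; transfer-periapsis v_p = √[μ(2/r₁ − 1/a_t)] = 209.8 m/s.
Δv₁ = v_p − v_c1 = 46.93 m/s.
At r₂: circular v_c2 = √(μ/r₂) = 73.76 m/s; transfer-apoapsis v_a = √[μ(2/r₂ − 1/a_t)] = 43.04 m/s.
Δv₂ = v_c2 − v_a = 30.72 m/s.
Total Δv = Δv₁ + Δv₂ = 77.65 m/s.

Δv_total ≈ 77.6 m/s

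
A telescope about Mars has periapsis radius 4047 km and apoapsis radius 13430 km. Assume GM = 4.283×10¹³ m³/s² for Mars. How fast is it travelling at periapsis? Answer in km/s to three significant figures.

Semi-major axis a = (r_p + r_a)/2 = 8738.5 km = 8.738×10⁶ m.
Vis-viva: v² = μ(2/r − 1/a) = 4.283×10¹³ × (4.942×10⁻⁷ − 1.144×10⁻⁷) = 1.626×10⁷ m²/s².
v = 4033 m/s = 4.033 km/s.

v ≈ 4.03 km/s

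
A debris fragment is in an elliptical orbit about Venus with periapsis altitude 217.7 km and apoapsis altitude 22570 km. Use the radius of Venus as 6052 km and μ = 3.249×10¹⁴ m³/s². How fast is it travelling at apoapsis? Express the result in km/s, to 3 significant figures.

v ≈ 2.02 km/s

r_p = 6052 + 217.7 = 6269.7 km = 6.2697×10⁶ m.
r_a = 6052 + 22570 = 28622 km = 2.8622×10⁷ m.
Semi-major axis a = (r_p + r_a)/2 = 17446 km = 1.745×10⁷ m.
Vis-viva: v² = μ(2/r − 1/a) = 3.249×10¹⁴ × (6.988×10⁻⁸ − 5.732×10⁻⁸) = 4.079×10⁶ m²/s².
v = 2020 m/s = 2.020 km/s.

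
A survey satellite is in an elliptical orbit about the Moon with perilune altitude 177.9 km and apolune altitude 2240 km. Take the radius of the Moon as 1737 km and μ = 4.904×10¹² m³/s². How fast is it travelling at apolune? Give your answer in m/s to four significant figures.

r_p = 1737 + 177.9 = 1914.9 km = 1.9149×10⁶ m.
r_a = 1737 + 2240 = 3977.0 km = 3.9770×10⁶ m.
Semi-major axis a = (r_p + r_a)/2 = 2945.9 km = 2.946×10⁶ m.
Vis-viva: v² = μ(2/r − 1/a) = 4.904×10¹² × (5.029×10⁻⁷ − 3.394×10⁻⁷) = 8.015×10⁵ m²/s².
v = 895.3 m/s.

v ≈ 895.3 m/s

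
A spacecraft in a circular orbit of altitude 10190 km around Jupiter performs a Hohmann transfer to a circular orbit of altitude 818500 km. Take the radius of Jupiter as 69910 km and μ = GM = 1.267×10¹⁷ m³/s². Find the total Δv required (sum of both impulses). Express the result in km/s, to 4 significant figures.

Δv_total ≈ 21.18 km/s

r₁ = 69910 + 10190 = 80100 km = 8.0100×10⁷ m.
r₂ = 69910 + 818500 = 888410 km = 8.8841×10⁸ m.
Transfer ellipse a_t = (r₁ + r₂)/2 = 4.843×10⁸ m.
At r₁: circular v_c1 = √(μ/r₁) = 39770 m/s; transfer-perijove v_p = √[μ(2/r₁ − 1/a_t)] = 53870 m/s.
Δv₁ = v_p − v_c1 = 14100 m/s.
At r₂: circular v_c2 = √(μ/r₂) = 11940 m/s; transfer-apojove v_a = √[μ(2/r₂ − 1/a_t)] = 4857 m/s.
Δv₂ = v_c2 − v_a = 7085 m/s.
Total Δv = Δv₁ + Δv₂ = 21180 m/s = 21.18 km/s.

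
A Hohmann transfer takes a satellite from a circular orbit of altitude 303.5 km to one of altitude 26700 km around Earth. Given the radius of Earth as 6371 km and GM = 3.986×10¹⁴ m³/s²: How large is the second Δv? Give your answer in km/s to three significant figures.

r₁ = 6371 + 303.5 = 6674.5 km = 6.6745×10⁶ m.
r₂ = 6371 + 26700 = 33071 km = 3.3071×10⁷ m.
Transfer ellipse a_t = (r₁ + r₂)/2 = 1.987×10⁷ m.
At r₁: circular v_c1 = √(μ/r₁) = 7728 m/s; transfer-perigee v_p = √[μ(2/r₁ − 1/a_t)] = 9969 m/s.
At r₂: circular v_c2 = √(μ/r₂) = 3472 m/s; transfer-apogee v_a = √[μ(2/r₂ − 1/a_t)] = 2012 m/s.
Δv₂ = v_c2 − v_a = 1460 m/s.
= 1.460 km/s.

Δv ≈ 1.46 km/s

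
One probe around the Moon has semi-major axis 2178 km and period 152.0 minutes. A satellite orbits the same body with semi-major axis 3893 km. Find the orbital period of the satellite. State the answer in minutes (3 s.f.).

Kepler's third law: T² ∝ a³, so T₂ = T₁ (a₂/a₁)^(3/2).
a₂/a₁ = 1.787, (a₂/a₁)^(3/2) = 2.390.
T₂ = 152.0 × 2.390 = 363.2 minutes.

T₂ ≈ 363 minutes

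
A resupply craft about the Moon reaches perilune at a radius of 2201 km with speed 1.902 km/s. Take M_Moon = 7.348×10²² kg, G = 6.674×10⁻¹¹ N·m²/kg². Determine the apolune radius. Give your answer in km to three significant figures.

apolune radius ≈ 9490 km

μ = GM = 6.674×10⁻¹¹ × 7.348×10²² = 4.904×10¹² m³/s².
r_p = 2.201×10⁶ m.
Specific energy ε = v²/2 − μ/r = -4.193×10⁵ J/kg, so a = −μ/(2ε) = 5.848×10⁶ m.
The apsides satisfy r_p + r_a = 2a, so the apolune radius is 2a − r_p = 9.495×10⁶ m = 9494.8 km.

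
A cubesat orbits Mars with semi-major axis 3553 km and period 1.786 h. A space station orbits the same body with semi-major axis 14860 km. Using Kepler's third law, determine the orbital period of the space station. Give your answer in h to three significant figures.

Kepler's third law: T² ∝ a³, so T₂ = T₁ (a₂/a₁)^(3/2).
a₂/a₁ = 4.182, (a₂/a₁)^(3/2) = 8.553.
T₂ = 1.786 × 8.553 = 15.28 h.

T₂ ≈ 15.3 h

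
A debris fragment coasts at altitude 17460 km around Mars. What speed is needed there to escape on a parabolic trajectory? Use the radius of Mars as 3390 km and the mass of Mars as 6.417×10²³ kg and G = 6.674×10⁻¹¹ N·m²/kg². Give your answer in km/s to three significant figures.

v_esc ≈ 2.03 km/s

μ = GM = 6.674×10⁻¹¹ × 6.417×10²³ = 4.283×10¹³ m³/s².
r = 3390 + 17460 = 20850 km = 2.0850×10⁷ m.
Escape speed v_esc = √(2μ/r) = √(2 × 4.283×10¹³ / 2.085×10⁷) = √(4.108×10⁶) = 2027 m/s.
= 2.027 km/s.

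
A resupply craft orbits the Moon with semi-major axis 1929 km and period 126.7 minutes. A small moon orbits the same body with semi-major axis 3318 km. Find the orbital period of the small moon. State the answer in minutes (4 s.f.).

T₂ ≈ 285.8 minutes

Kepler's third law: T² ∝ a³, so T₂ = T₁ (a₂/a₁)^(3/2).
a₂/a₁ = 1.720, (a₂/a₁)^(3/2) = 2.256.
T₂ = 126.7 × 2.256 = 285.8 minutes.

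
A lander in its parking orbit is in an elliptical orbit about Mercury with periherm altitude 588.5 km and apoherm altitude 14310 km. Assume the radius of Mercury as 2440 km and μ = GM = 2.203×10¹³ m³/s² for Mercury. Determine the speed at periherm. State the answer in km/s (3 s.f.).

r_p = 2440 + 588.5 = 3028.5 km = 3.0285×10⁶ m.
r_a = 2440 + 14310 = 16750 km = 1.6750×10⁷ m.
Semi-major axis a = (r_p + r_a)/2 = 9889.2 km = 9.889×10⁶ m.
Vis-viva: v² = μ(2/r − 1/a) = 2.203×10¹³ × (6.604×10⁻⁷ − 1.011×10⁻⁷) = 1.232×10⁷ m²/s².
v = 3510 m/s = 3.510 km/s.

v ≈ 3.51 km/s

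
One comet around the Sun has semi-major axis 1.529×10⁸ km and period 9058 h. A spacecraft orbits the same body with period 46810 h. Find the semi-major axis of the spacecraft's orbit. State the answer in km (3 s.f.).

a₂ ≈ 4.57×10⁸ km

Kepler's third law: a³ ∝ T², so a₂ = a₁ (T₂/T₁)^(2/3).
T₂/T₁ = 5.168, (T₂/T₁)^(2/3) = 2.989.
a₂ = 1.529×10⁸ × 2.989 = 4.570×10⁸ km.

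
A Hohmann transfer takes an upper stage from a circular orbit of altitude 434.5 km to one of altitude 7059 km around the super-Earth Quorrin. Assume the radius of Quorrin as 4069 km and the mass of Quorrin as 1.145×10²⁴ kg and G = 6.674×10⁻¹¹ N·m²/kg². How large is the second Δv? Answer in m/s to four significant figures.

μ = GM = 6.674×10⁻¹¹ × 1.145×10²⁴ = 7.642×10¹³ m³/s².
r₁ = 4069 + 434.5 = 4503.5 km = 4.5035×10⁶ m.
r₂ = 4069 + 7059 = 11128 km = 1.1128×10⁷ m.
Transfer ellipse a_t = (r₁ + r₂)/2 = 7.816×10⁶ m.
At r₁: circular v_c1 = √(μ/r₁) = 4119 m/s; transfer-periapsis v_p = √[μ(2/r₁ − 1/a_t)] = 4915 m/s.
At r₂: circular v_c2 = √(μ/r₂) = 2621 m/s; transfer-apoapsis v_a = √[μ(2/r₂ − 1/a_t)] = 1989 m/s.
Δv₂ = v_c2 − v_a = 631.3 m/s.

Δv ≈ 631.3 m/s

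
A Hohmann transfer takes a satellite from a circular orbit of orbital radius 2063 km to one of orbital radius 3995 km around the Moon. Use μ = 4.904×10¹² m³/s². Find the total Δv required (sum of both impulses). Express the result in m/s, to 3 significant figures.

Δv_total ≈ 422 m/s

r₁ = 2063 km = 2.063×10⁶ m.
r₂ = 3995 km = 3.995×10⁶ m.
Transfer ellipse a_t = (r₁ + r₂)/2 = 3.029×10⁶ m.
At r₁: circular v_c1 = √(μ/r₁) = 1542 m/s; transfer-perilune v_p = √[μ(2/r₁ − 1/a_t)] = 1771 m/s.
Δv₁ = v_p − v_c1 = 228.9 m/s.
At r₂: circular v_c2 = √(μ/r₂) = 1108 m/s; transfer-apolune v_a = √[μ(2/r₂ − 1/a_t)] = 914.4 m/s.
Δv₂ = v_c2 − v_a = 193.6 m/s.
Total Δv = Δv₁ + Δv₂ = 422.4 m/s.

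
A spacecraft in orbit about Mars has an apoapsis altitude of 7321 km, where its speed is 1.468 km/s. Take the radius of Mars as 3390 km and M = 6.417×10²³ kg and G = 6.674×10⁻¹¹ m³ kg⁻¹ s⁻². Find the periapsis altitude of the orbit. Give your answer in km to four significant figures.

μ = GM = 6.674×10⁻¹¹ × 6.417×10²³ = 4.283×10¹³ m³/s².
r_a = 3390 + 7321 = 10711 km = 1.071×10⁷ m.
Specific energy ε = v²/2 − μ/r = -2.921×10⁶ J/kg, so a = −μ/(2ε) = 7.331×10⁶ m.
The apsides satisfy r_p + r_a = 2a, so the periapsis radius is 2a − r_a = 3.951×10⁶ m = 3951.3 km.
Periapsis altitude = 3951.3 − 3390 = 561.25 km.

periapsis altitude ≈ 561.3 km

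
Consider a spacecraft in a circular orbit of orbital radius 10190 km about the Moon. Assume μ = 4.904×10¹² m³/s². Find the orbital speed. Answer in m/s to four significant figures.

r = 10190 km = 1.019×10⁷ m.
For a circular orbit v = √(μ/r) = √(4.904×10¹² / 1.019×10⁷) = √(4.813×10⁵) = 693.7 m/s.

v ≈ 693.7 m/s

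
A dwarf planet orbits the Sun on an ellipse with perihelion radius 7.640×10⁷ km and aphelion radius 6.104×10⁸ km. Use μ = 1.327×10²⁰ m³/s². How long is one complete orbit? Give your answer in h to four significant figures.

T ≈ 30490 h

Semi-major axis a = (r_p + r_a)/2 = (7.6400×10⁷ + 6.1040×10⁸)/2 = 3.4340×10⁸ km = 3.434×10¹¹ m.
By Kepler's third law T = 2π√(a³/μ) = 2π × 1.747×10⁷ = 1.098×10⁸ s.
= 30490 h.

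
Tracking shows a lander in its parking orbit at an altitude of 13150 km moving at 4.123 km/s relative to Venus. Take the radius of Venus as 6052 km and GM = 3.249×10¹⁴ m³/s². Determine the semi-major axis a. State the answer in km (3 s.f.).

a ≈ 19300 km

r = 6052 + 13150 = 19202 km = 1.920×10⁷ m.
Vis-viva rearranged: 1/a = 2/r − v²/μ = 1.042×10⁻⁷ − 5.232×10⁻⁸ = 5.183×10⁻⁸ m⁻¹.
a = 1.929×10⁷ m = 19292 km.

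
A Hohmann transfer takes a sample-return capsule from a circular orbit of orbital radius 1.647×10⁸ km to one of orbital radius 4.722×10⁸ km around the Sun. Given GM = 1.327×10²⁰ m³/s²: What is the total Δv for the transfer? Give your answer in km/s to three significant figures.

Δv_total ≈ 10.9 km/s

r₁ = 1.647×10⁸ km = 1.647×10¹¹ m.
r₂ = 4.722×10⁸ km = 4.722×10¹¹ m.
Transfer ellipse a_t = (r₁ + r₂)/2 = 3.184×10¹¹ m.
At r₁: circular v_c1 = √(μ/r₁) = 28380 m/s; transfer-perihelion v_p = √[μ(2/r₁ − 1/a_t)] = 34560 m/s.
Δv₁ = v_p − v_c1 = 6180 m/s.
At r₂: circular v_c2 = √(μ/r₂) = 16760 m/s; transfer-aphelion v_a = √[μ(2/r₂ − 1/a_t)] = 12060 m/s.
Δv₂ = v_c2 − v_a = 4708 m/s.
Total Δv = Δv₁ + Δv₂ = 10890 m/s = 10.89 km/s.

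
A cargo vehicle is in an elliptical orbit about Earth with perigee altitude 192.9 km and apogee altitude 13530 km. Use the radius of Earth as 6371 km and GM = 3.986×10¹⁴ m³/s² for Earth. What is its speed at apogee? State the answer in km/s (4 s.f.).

v ≈ 3.152 km/s

r_p = 6371 + 192.9 = 6563.9 km = 6.5639×10⁶ m.
r_a = 6371 + 13530 = 19901 km = 1.9901×10⁷ m.
Semi-major axis a = (r_p + r_a)/2 = 13232 km = 1.323×10⁷ m.
Vis-viva: v² = μ(2/r − 1/a) = 3.986×10¹⁴ × (1.005×10⁻⁷ − 7.557×10⁻⁸) = 9.935×10⁶ m²/s².
v = 3152 m/s = 3.152 km/s.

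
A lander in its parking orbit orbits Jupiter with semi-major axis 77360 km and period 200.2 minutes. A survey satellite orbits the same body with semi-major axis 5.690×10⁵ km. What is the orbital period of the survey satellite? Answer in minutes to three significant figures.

Kepler's third law: T² ∝ a³, so T₂ = T₁ (a₂/a₁)^(3/2).
a₂/a₁ = 7.355, (a₂/a₁)^(3/2) = 19.95.
T₂ = 200.2 × 19.95 = 3994 minutes.

T₂ ≈ 3990 minutes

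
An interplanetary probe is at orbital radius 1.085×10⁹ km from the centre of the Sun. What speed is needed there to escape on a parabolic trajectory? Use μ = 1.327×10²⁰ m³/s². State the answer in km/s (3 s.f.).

v_esc ≈ 15.6 km/s

r = 1.085×10⁹ km = 1.085×10¹² m.
Escape speed v_esc = √(2μ/r) = √(2 × 1.327×10²⁰ / 1.085×10¹²) = √(2.446×10⁸) = 15640 m/s.
= 15.64 km/s.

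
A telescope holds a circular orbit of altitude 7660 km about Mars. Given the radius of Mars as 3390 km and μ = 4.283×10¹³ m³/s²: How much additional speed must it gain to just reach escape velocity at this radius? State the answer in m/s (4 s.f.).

r = 3390 + 7660 = 11050 km = 1.1050×10⁷ m.
Circular speed v_c = √(μ/r) = 1969 m/s.
Escape speed v_esc = √(2μ/r) = √2 × v_c = 2784 m/s.
Δv = v_esc − v_c = 815.5 m/s.

Δv ≈ 815.5 m/s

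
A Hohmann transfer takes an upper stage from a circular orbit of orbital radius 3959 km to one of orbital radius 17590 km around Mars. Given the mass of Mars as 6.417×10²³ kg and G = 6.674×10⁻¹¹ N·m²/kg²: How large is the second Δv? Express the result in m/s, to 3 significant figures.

Δv ≈ 615 m/s

μ = GM = 6.674×10⁻¹¹ × 6.417×10²³ = 4.283×10¹³ m³/s².
r₁ = 3959 km = 3.959×10⁶ m.
r₂ = 17590 km = 1.759×10⁷ m.
Transfer ellipse a_t = (r₁ + r₂)/2 = 1.077×10⁷ m.
At r₁: circular v_c1 = √(μ/r₁) = 3289 m/s; transfer-periapsis v_p = √[μ(2/r₁ − 1/a_t)] = 4202 m/s.
At r₂: circular v_c2 = √(μ/r₂) = 1560 m/s; transfer-apoapsis v_a = √[μ(2/r₂ − 1/a_t)] = 945.8 m/s.
Δv₂ = v_c2 − v_a = 614.5 m/s.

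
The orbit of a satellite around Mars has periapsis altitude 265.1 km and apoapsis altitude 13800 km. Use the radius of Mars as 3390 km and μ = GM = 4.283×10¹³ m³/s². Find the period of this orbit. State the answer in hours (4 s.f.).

r_p = 3390 + 265.1 = 3655.1 km = 3.6551×10⁶ m.
r_a = 3390 + 13800 = 17190 km = 1.7190×10⁷ m.
Semi-major axis a = (r_p + r_a)/2 = (3655.1 + 17190)/2 = 10423 km = 1.042×10⁷ m.
By Kepler's third law T = 2π√(a³/μ) = 2π × 5.141×10³ = 3.230×10⁴ s.
= 8.974 hours.

T ≈ 8.974 hours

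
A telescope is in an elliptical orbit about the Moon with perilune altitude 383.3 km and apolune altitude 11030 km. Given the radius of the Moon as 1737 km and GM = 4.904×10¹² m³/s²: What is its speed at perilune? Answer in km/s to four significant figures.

r_p = 1737 + 383.3 = 2120.3 km = 2.1203×10⁶ m.
r_a = 1737 + 11030 = 12767 km = 1.2767×10⁷ m.
Semi-major axis a = (r_p + r_a)/2 = 7443.6 km = 7.444×10⁶ m.
Vis-viva: v² = μ(2/r − 1/a) = 4.904×10¹² × (9.433×10⁻⁷ − 1.343×10⁻⁷) = 3.967×10⁶ m²/s².
v = 1992 m/s = 1.992 km/s.

v ≈ 1.992 km/s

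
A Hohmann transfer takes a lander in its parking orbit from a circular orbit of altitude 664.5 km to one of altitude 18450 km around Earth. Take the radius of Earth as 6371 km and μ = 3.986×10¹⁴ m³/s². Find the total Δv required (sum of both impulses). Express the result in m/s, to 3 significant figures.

r₁ = 6371 + 664.5 = 7035.5 km = 7.0355×10⁶ m.
r₂ = 6371 + 18450 = 24821 km = 2.4821×10⁷ m.
Transfer ellipse a_t = (r₁ + r₂)/2 = 1.593×10⁷ m.
At r₁: circular v_c1 = √(μ/r₁) = 7527 m/s; transfer-perigee v_p = √[μ(2/r₁ − 1/a_t)] = 9396 m/s.
Δv₁ = v_p − v_c1 = 1869 m/s.
At r₂: circular v_c2 = √(μ/r₂) = 4007 m/s; transfer-apogee v_a = √[μ(2/r₂ − 1/a_t)] = 2663 m/s.
Δv₂ = v_c2 − v_a = 1344 m/s.
Total Δv = Δv₁ + Δv₂ = 3213 m/s.

Δv_total ≈ 3210 m/s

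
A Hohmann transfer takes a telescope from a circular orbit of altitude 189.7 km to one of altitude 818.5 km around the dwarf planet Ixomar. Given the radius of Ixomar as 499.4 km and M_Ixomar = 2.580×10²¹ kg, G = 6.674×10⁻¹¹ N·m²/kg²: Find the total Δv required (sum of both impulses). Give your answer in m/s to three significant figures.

Δv_total ≈ 135 m/s

μ = GM = 6.674×10⁻¹¹ × 2.580×10²¹ = 1.722×10¹¹ m³/s².
r₁ = 499.4 + 189.7 = 689.10 km = 6.8910×10⁵ m.
r₂ = 499.4 + 818.5 = 1317.9 km = 1.3179×10⁶ m.
Transfer ellipse a_t = (r₁ + r₂)/2 = 1.004×10⁶ m.
At r₁: circular v_c1 = √(μ/r₁) = 499.9 m/s; transfer-periapsis v_p = √[μ(2/r₁ − 1/a_t)] = 572.9 m/s.
Δv₁ = v_p − v_c1 = 72.98 m/s.
At r₂: circular v_c2 = √(μ/r₂) = 361.5 m/s; transfer-apoapsis v_a = √[μ(2/r₂ − 1/a_t)] = 299.5 m/s.
Δv₂ = v_c2 − v_a = 61.93 m/s.
Total Δv = Δv₁ + Δv₂ = 134.9 m/s.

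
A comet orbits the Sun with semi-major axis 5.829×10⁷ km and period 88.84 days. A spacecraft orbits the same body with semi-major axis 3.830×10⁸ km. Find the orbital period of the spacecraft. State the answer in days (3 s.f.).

Kepler's third law: T² ∝ a³, so T₂ = T₁ (a₂/a₁)^(3/2).
a₂/a₁ = 6.571, (a₂/a₁)^(3/2) = 16.84.
T₂ = 88.84 × 16.84 = 1496 days.

T₂ ≈ 1500 days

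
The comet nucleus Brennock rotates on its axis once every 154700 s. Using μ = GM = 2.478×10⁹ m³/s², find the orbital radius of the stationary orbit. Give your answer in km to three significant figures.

r_sync ≈ 1150 km

A synchronous orbit has period T, so by Kepler's third law a = (μT²/4π²)^(1/3).
μT²/4π² = 2.478×10⁹ × (1.547×10⁵)² / 39.48 = 1.502×10¹⁸ m³.
a = 1.145×10⁶ m = 1145.3 km.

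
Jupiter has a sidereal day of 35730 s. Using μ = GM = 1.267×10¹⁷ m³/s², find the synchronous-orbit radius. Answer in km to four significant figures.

r_sync ≈ 1.600×10⁵ km

A synchronous orbit has period T, so by Kepler's third law a = (μT²/4π²)^(1/3).
μT²/4π² = 1.267×10¹⁷ × (3.573×10⁴)² / 39.48 = 4.097×10²⁴ m³.
a = 1.600×10⁸ m = 1.6002×10⁵ km.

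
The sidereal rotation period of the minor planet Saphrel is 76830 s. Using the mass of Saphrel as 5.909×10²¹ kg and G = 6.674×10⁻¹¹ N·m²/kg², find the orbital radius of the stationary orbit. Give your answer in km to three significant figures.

r_sync ≈ 3890 km

μ = GM = 6.674×10⁻¹¹ × 5.909×10²¹ = 3.944×10¹¹ m³/s².
A synchronous orbit has period T, so by Kepler's third law a = (μT²/4π²)^(1/3).
μT²/4π² = 3.944×10¹¹ × (7.683×10⁴)² / 39.48 = 5.897×10¹⁹ m³.
a = 3.892×10⁶ m = 3892.2 km.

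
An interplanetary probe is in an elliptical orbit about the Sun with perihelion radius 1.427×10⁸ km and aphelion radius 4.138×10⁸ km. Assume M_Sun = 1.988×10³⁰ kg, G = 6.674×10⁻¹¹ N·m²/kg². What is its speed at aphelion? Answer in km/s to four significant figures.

v ≈ 12.82 km/s

μ = GM = 6.674×10⁻¹¹ × 1.988×10³⁰ = 1.327×10²⁰ m³/s².
Semi-major axis a = (r_p + r_a)/2 = 2.7825×10⁸ km = 2.782×10¹¹ m.
Vis-viva: v² = μ(2/r − 1/a) = 1.327×10²⁰ × (4.833×10⁻¹² − 3.594×10⁻¹²) = 1.644×10⁸ m²/s².
v = 12820 m/s = 12.82 km/s.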